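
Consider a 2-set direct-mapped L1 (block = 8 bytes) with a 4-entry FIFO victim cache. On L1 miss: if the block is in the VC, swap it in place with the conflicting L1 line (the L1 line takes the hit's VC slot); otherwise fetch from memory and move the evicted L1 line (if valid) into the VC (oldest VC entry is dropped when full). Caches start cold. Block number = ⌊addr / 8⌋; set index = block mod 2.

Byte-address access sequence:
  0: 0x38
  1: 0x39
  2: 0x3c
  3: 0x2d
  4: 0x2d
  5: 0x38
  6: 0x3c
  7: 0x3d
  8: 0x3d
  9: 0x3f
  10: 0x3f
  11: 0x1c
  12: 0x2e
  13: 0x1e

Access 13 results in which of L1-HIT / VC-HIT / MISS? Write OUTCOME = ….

OUTCOME = VC-HIT

  [0] addr=0x38 blk=7 s=1: MISS | VC []
  [1] addr=0x39 blk=7 s=1: L1-HIT | VC []
  [2] addr=0x3c blk=7 s=1: L1-HIT | VC []
  [3] addr=0x2d blk=5 s=1: MISS | VC [7]
  [4] addr=0x2d blk=5 s=1: L1-HIT | VC [7]
  [5] addr=0x38 blk=7 s=1: VC-HIT | VC [5]
  [6] addr=0x3c blk=7 s=1: L1-HIT | VC [5]
  [7] addr=0x3d blk=7 s=1: L1-HIT | VC [5]
  [8] addr=0x3d blk=7 s=1: L1-HIT | VC [5]
  [9] addr=0x3f blk=7 s=1: L1-HIT | VC [5]
  [10] addr=0x3f blk=7 s=1: L1-HIT | VC [5]
  [11] addr=0x1c blk=3 s=1: MISS | VC [5, 7]
  [12] addr=0x2e blk=5 s=1: VC-HIT | VC [3, 7]
  [13] addr=0x1e blk=3 s=1: VC-HIT | VC [5, 7]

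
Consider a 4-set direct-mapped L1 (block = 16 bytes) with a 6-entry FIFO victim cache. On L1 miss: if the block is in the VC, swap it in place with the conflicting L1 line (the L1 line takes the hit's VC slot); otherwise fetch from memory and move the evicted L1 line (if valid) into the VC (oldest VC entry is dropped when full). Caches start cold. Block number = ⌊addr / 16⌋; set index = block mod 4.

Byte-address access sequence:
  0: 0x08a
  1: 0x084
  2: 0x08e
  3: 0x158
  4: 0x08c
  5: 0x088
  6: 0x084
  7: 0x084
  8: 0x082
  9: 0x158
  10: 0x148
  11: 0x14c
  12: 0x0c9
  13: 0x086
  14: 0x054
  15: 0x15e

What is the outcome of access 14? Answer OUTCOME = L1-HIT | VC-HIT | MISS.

OUTCOME = MISS

0: 0x8a (blk 8, set 0) → MISS  vc=[]
1: 0x84 (blk 8, set 0) → L1-HIT  vc=[]
2: 0x8e (blk 8, set 0) → L1-HIT  vc=[]
3: 0x158 (blk 21, set 1) → MISS  vc=[]
4: 0x8c (blk 8, set 0) → L1-HIT  vc=[]
5: 0x88 (blk 8, set 0) → L1-HIT  vc=[]
6: 0x84 (blk 8, set 0) → L1-HIT  vc=[]
7: 0x84 (blk 8, set 0) → L1-HIT  vc=[]
8: 0x82 (blk 8, set 0) → L1-HIT  vc=[]
9: 0x158 (blk 21, set 1) → L1-HIT  vc=[]
10: 0x148 (blk 20, set 0) → MISS  vc=[8]
11: 0x14c (blk 20, set 0) → L1-HIT  vc=[8]
12: 0xc9 (blk 12, set 0) → MISS  vc=[8, 20]
13: 0x86 (blk 8, set 0) → VC-HIT  vc=[12, 20]
14: 0x54 (blk 5, set 1) → MISS  vc=[12, 20, 21]
15: 0x15e (blk 21, set 1) → VC-HIT  vc=[12, 20, 5]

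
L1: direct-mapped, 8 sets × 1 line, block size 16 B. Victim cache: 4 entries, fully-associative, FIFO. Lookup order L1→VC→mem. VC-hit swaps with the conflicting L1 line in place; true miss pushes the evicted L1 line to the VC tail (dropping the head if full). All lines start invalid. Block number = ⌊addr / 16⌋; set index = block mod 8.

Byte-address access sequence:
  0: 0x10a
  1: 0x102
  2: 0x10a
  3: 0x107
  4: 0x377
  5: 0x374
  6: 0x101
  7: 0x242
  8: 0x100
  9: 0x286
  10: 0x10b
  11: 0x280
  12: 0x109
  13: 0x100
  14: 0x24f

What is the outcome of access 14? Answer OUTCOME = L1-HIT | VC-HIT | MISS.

OUTCOME = L1-HIT

  [0] addr=0x10a blk=16 s=0: MISS | VC []
  [1] addr=0x102 blk=16 s=0: L1-HIT | VC []
  [2] addr=0x10a blk=16 s=0: L1-HIT | VC []
  [3] addr=0x107 blk=16 s=0: L1-HIT | VC []
  [4] addr=0x377 blk=55 s=7: MISS | VC []
  [5] addr=0x374 blk=55 s=7: L1-HIT | VC []
  [6] addr=0x101 blk=16 s=0: L1-HIT | VC []
  [7] addr=0x242 blk=36 s=4: MISS | VC []
  [8] addr=0x100 blk=16 s=0: L1-HIT | VC []
  [9] addr=0x286 blk=40 s=0: MISS | VC [16]
  [10] addr=0x10b blk=16 s=0: VC-HIT | VC [40]
  [11] addr=0x280 blk=40 s=0: VC-HIT | VC [16]
  [12] addr=0x109 blk=16 s=0: VC-HIT | VC [40]
  [13] addr=0x100 blk=16 s=0: L1-HIT | VC [40]
  [14] addr=0x24f blk=36 s=4: L1-HIT | VC [40]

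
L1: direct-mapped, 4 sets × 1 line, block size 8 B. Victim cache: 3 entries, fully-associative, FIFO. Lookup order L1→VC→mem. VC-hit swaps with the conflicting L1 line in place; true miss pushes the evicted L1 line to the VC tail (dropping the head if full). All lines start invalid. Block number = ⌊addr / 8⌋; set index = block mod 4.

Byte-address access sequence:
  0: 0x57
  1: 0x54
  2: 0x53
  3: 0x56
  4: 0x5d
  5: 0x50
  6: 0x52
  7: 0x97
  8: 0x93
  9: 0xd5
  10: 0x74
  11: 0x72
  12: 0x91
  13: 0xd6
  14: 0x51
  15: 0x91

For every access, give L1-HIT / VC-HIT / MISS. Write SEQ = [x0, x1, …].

SEQ = [MISS, L1-HIT, L1-HIT, L1-HIT, MISS, L1-HIT, L1-HIT, MISS, L1-HIT, MISS, MISS, L1-HIT, VC-HIT, VC-HIT, VC-HIT, VC-HIT]

  [0] addr=0x57 blk=10 s=2: MISS | VC []
  [1] addr=0x54 blk=10 s=2: L1-HIT | VC []
  [2] addr=0x53 blk=10 s=2: L1-HIT | VC []
  [3] addr=0x56 blk=10 s=2: L1-HIT | VC []
  [4] addr=0x5d blk=11 s=3: MISS | VC []
  [5] addr=0x50 blk=10 s=2: L1-HIT | VC []
  [6] addr=0x52 blk=10 s=2: L1-HIT | VC []
  [7] addr=0x97 blk=18 s=2: MISS | VC [10]
  [8] addr=0x93 blk=18 s=2: L1-HIT | VC [10]
  [9] addr=0xd5 blk=26 s=2: MISS | VC [10, 18]
  [10] addr=0x74 blk=14 s=2: MISS | VC [10, 18, 26]
  [11] addr=0x72 blk=14 s=2: L1-HIT | VC [10, 18, 26]
  [12] addr=0x91 blk=18 s=2: VC-HIT | VC [10, 14, 26]
  [13] addr=0xd6 blk=26 s=2: VC-HIT | VC [10, 14, 18]
  [14] addr=0x51 blk=10 s=2: VC-HIT | VC [26, 14, 18]
  [15] addr=0x91 blk=18 s=2: VC-HIT | VC [26, 14, 10]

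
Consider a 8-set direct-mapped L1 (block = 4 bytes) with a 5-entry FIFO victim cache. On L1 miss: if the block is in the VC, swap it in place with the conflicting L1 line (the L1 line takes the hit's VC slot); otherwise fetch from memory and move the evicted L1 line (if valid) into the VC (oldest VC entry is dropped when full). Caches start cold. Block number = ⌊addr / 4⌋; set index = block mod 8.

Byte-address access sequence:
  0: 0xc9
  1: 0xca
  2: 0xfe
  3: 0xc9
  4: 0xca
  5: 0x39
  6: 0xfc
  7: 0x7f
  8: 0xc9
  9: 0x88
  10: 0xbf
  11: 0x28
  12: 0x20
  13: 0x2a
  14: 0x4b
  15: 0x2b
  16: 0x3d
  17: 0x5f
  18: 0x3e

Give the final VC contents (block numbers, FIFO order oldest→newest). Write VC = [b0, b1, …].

VC = [31, 34, 18, 47, 23]

#0 0xc9→b50/s2 MISS; vc=[]
#1 0xca→b50/s2 L1-HIT; vc=[]
#2 0xfe→b63/s7 MISS; vc=[]
#3 0xc9→b50/s2 L1-HIT; vc=[]
#4 0xca→b50/s2 L1-HIT; vc=[]
#5 0x39→b14/s6 MISS; vc=[]
#6 0xfc→b63/s7 L1-HIT; vc=[]
#7 0x7f→b31/s7 MISS; vc=[63]
#8 0xc9→b50/s2 L1-HIT; vc=[63]
#9 0x88→b34/s2 MISS; vc=[63,50]
#10 0xbf→b47/s7 MISS; vc=[63,50,31]
#11 0x28→b10/s2 MISS; vc=[63,50,31,34]
#12 0x20→b8/s0 MISS; vc=[63,50,31,34]
#13 0x2a→b10/s2 L1-HIT; vc=[63,50,31,34]
#14 0x4b→b18/s2 MISS; vc=[63,50,31,34,10]
#15 0x2b→b10/s2 VC-HIT; vc=[63,50,31,34,18]
#16 0x3d→b15/s7 MISS; vc=[50,31,34,18,47]
#17 0x5f→b23/s7 MISS; vc=[31,34,18,47,15]
#18 0x3e→b15/s7 VC-HIT; vc=[31,34,18,47,23]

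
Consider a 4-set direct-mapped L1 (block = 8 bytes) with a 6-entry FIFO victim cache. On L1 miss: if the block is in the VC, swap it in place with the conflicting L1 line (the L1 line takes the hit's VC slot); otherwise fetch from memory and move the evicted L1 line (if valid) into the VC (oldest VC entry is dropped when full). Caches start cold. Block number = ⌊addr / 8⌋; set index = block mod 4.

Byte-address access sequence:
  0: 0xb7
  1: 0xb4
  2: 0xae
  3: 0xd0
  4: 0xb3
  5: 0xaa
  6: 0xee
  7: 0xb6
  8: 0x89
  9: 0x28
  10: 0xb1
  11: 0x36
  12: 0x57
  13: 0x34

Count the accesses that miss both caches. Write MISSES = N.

0: 0xb7 (blk 22, set 2) → MISS  vc=[]
1: 0xb4 (blk 22, set 2) → L1-HIT  vc=[]
2: 0xae (blk 21, set 1) → MISS  vc=[]
3: 0xd0 (blk 26, set 2) → MISS  vc=[22]
4: 0xb3 (blk 22, set 2) → VC-HIT  vc=[26]
5: 0xaa (blk 21, set 1) → L1-HIT  vc=[26]
6: 0xee (blk 29, set 1) → MISS  vc=[26, 21]
7: 0xb6 (blk 22, set 2) → L1-HIT  vc=[26, 21]
8: 0x89 (blk 17, set 1) → MISS  vc=[26, 21, 29]
9: 0x28 (blk 5, set 1) → MISS  vc=[26, 21, 29, 17]
10: 0xb1 (blk 22, set 2) → L1-HIT  vc=[26, 21, 29, 17]
11: 0x36 (blk 6, set 2) → MISS  vc=[26, 21, 29, 17, 22]
12: 0x57 (blk 10, set 2) → MISS  vc=[26, 21, 29, 17, 22, 6]
13: 0x34 (blk 6, set 2) → VC-HIT  vc=[26, 21, 29, 17, 22, 10]

MISSES = 8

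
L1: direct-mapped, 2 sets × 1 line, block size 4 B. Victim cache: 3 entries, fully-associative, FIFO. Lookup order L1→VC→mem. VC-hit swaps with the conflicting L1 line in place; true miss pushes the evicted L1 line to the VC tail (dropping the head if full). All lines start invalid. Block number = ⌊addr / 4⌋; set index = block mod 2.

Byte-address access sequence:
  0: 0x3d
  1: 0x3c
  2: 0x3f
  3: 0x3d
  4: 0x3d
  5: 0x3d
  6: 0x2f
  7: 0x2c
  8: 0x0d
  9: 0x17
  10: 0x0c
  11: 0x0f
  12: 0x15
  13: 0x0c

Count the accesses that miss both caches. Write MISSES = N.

  [0] addr=0x3d blk=15 s=1: MISS | VC []
  [1] addr=0x3c blk=15 s=1: L1-HIT | VC []
  [2] addr=0x3f blk=15 s=1: L1-HIT | VC []
  [3] addr=0x3d blk=15 s=1: L1-HIT | VC []
  [4] addr=0x3d blk=15 s=1: L1-HIT | VC []
  [5] addr=0x3d blk=15 s=1: L1-HIT | VC []
  [6] addr=0x2f blk=11 s=1: MISS | VC [15]
  [7] addr=0x2c blk=11 s=1: L1-HIT | VC [15]
  [8] addr=0xd blk=3 s=1: MISS | VC [15, 11]
  [9] addr=0x17 blk=5 s=1: MISS | VC [15, 11, 3]
  [10] addr=0xc blk=3 s=1: VC-HIT | VC [15, 11, 5]
  [11] addr=0xf blk=3 s=1: L1-HIT | VC [15, 11, 5]
  [12] addr=0x15 blk=5 s=1: VC-HIT | VC [15, 11, 3]
  [13] addr=0xc blk=3 s=1: VC-HIT | VC [15, 11, 5]

MISSES = 4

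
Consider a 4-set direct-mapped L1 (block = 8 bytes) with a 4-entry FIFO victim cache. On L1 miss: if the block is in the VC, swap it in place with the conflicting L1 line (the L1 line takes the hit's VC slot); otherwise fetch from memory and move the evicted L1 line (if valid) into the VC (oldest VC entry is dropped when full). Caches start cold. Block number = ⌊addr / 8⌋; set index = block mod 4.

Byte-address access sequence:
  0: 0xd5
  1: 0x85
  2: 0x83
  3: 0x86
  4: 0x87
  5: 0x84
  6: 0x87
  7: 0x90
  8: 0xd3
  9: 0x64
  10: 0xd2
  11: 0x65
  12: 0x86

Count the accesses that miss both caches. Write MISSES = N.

#0 0xd5→b26/s2 MISS; vc=[]
#1 0x85→b16/s0 MISS; vc=[]
#2 0x83→b16/s0 L1-HIT; vc=[]
#3 0x86→b16/s0 L1-HIT; vc=[]
#4 0x87→b16/s0 L1-HIT; vc=[]
#5 0x84→b16/s0 L1-HIT; vc=[]
#6 0x87→b16/s0 L1-HIT; vc=[]
#7 0x90→b18/s2 MISS; vc=[26]
#8 0xd3→b26/s2 VC-HIT; vc=[18]
#9 0x64→b12/s0 MISS; vc=[18,16]
#10 0xd2→b26/s2 L1-HIT; vc=[18,16]
#11 0x65→b12/s0 L1-HIT; vc=[18,16]
#12 0x86→b16/s0 VC-HIT; vc=[18,12]

MISSES = 4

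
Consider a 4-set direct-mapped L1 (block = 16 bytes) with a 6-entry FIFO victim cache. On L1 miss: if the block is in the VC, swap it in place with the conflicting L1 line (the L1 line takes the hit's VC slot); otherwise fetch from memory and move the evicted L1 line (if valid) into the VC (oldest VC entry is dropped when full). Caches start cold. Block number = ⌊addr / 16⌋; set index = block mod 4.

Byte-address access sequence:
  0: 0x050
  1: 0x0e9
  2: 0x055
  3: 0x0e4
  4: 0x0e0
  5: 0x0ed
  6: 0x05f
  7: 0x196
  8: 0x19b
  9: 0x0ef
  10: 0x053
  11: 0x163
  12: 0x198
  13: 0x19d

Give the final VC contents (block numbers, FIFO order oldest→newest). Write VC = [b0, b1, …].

  [0] addr=0x50 blk=5 s=1: MISS | VC []
  [1] addr=0xe9 blk=14 s=2: MISS | VC []
  [2] addr=0x55 blk=5 s=1: L1-HIT | VC []
  [3] addr=0xe4 blk=14 s=2: L1-HIT | VC []
  [4] addr=0xe0 blk=14 s=2: L1-HIT | VC []
  [5] addr=0xed blk=14 s=2: L1-HIT | VC []
  [6] addr=0x5f blk=5 s=1: L1-HIT | VC []
  [7] addr=0x196 blk=25 s=1: MISS | VC [5]
  [8] addr=0x19b blk=25 s=1: L1-HIT | VC [5]
  [9] addr=0xef blk=14 s=2: L1-HIT | VC [5]
  [10] addr=0x53 blk=5 s=1: VC-HIT | VC [25]
  [11] addr=0x163 blk=22 s=2: MISS | VC [25, 14]
  [12] addr=0x198 blk=25 s=1: VC-HIT | VC [5, 14]
  [13] addr=0x19d blk=25 s=1: L1-HIT | VC [5, 14]

VC = [5, 14]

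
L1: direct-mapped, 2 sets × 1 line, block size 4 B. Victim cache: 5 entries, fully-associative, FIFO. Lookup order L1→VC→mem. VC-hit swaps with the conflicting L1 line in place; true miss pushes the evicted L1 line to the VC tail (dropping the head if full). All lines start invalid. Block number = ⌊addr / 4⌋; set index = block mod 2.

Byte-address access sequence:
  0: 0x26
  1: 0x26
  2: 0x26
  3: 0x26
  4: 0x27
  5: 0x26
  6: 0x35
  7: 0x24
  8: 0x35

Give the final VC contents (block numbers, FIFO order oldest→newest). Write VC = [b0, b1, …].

  [0] addr=0x26 blk=9 s=1: MISS | VC []
  [1] addr=0x26 blk=9 s=1: L1-HIT | VC []
  [2] addr=0x26 blk=9 s=1: L1-HIT | VC []
  [3] addr=0x26 blk=9 s=1: L1-HIT | VC []
  [4] addr=0x27 blk=9 s=1: L1-HIT | VC []
  [5] addr=0x26 blk=9 s=1: L1-HIT | VC []
  [6] addr=0x35 blk=13 s=1: MISS | VC [9]
  [7] addr=0x24 blk=9 s=1: VC-HIT | VC [13]
  [8] addr=0x35 blk=13 s=1: VC-HIT | VC [9]

VC = [9]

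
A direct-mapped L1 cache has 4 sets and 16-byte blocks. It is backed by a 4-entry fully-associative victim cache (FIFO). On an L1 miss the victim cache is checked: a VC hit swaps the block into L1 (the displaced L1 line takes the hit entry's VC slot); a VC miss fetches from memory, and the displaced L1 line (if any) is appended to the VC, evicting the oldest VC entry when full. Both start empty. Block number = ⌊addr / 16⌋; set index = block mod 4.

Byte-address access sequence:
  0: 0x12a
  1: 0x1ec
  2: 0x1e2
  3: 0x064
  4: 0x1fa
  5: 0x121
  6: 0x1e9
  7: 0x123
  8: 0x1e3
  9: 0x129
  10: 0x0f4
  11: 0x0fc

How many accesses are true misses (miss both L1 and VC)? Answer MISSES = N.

MISSES = 5

  [0] addr=0x12a blk=18 s=2: MISS | VC []
  [1] addr=0x1ec blk=30 s=2: MISS | VC [18]
  [2] addr=0x1e2 blk=30 s=2: L1-HIT | VC [18]
  [3] addr=0x64 blk=6 s=2: MISS | VC [18, 30]
  [4] addr=0x1fa blk=31 s=3: MISS | VC [18, 30]
  [5] addr=0x121 blk=18 s=2: VC-HIT | VC [6, 30]
  [6] addr=0x1e9 blk=30 s=2: VC-HIT | VC [6, 18]
  [7] addr=0x123 blk=18 s=2: VC-HIT | VC [6, 30]
  [8] addr=0x1e3 blk=30 s=2: VC-HIT | VC [6, 18]
  [9] addr=0x129 blk=18 s=2: VC-HIT | VC [6, 30]
  [10] addr=0xf4 blk=15 s=3: MISS | VC [6, 30, 31]
  [11] addr=0xfc blk=15 s=3: L1-HIT | VC [6, 30, 31]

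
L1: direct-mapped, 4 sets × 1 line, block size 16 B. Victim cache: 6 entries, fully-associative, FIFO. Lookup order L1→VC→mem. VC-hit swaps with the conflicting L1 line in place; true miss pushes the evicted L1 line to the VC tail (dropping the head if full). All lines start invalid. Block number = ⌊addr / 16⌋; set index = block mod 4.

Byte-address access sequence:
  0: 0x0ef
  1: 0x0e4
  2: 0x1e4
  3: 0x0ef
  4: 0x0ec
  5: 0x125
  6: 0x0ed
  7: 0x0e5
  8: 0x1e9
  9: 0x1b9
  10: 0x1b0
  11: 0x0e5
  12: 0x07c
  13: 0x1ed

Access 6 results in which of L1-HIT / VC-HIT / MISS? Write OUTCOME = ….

0: 0xef (blk 14, set 2) → MISS  vc=[]
1: 0xe4 (blk 14, set 2) → L1-HIT  vc=[]
2: 0x1e4 (blk 30, set 2) → MISS  vc=[14]
3: 0xef (blk 14, set 2) → VC-HIT  vc=[30]
4: 0xec (blk 14, set 2) → L1-HIT  vc=[30]
5: 0x125 (blk 18, set 2) → MISS  vc=[30, 14]
6: 0xed (blk 14, set 2) → VC-HIT  vc=[30, 18]
7: 0xe5 (blk 14, set 2) → L1-HIT  vc=[30, 18]
8: 0x1e9 (blk 30, set 2) → VC-HIT  vc=[14, 18]
9: 0x1b9 (blk 27, set 3) → MISS  vc=[14, 18]
10: 0x1b0 (blk 27, set 3) → L1-HIT  vc=[14, 18]
11: 0xe5 (blk 14, set 2) → VC-HIT  vc=[30, 18]
12: 0x7c (blk 7, set 3) → MISS  vc=[30, 18, 27]
13: 0x1ed (blk 30, set 2) → VC-HIT  vc=[14, 18, 27]

OUTCOME = VC-HIT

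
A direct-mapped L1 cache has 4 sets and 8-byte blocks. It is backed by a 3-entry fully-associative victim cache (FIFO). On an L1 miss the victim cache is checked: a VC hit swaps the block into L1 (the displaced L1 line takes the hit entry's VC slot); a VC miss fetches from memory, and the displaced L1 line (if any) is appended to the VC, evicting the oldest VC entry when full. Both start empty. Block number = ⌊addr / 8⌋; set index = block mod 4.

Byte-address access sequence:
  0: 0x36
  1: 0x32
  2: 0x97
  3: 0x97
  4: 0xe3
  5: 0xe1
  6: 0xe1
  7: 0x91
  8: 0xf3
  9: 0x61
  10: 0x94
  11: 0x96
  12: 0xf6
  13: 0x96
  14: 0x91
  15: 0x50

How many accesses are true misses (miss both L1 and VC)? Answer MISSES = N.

0: 0x36 (blk 6, set 2) → MISS  vc=[]
1: 0x32 (blk 6, set 2) → L1-HIT  vc=[]
2: 0x97 (blk 18, set 2) → MISS  vc=[6]
3: 0x97 (blk 18, set 2) → L1-HIT  vc=[6]
4: 0xe3 (blk 28, set 0) → MISS  vc=[6]
5: 0xe1 (blk 28, set 0) → L1-HIT  vc=[6]
6: 0xe1 (blk 28, set 0) → L1-HIT  vc=[6]
7: 0x91 (blk 18, set 2) → L1-HIT  vc=[6]
8: 0xf3 (blk 30, set 2) → MISS  vc=[6, 18]
9: 0x61 (blk 12, set 0) → MISS  vc=[6, 18, 28]
10: 0x94 (blk 18, set 2) → VC-HIT  vc=[6, 30, 28]
11: 0x96 (blk 18, set 2) → L1-HIT  vc=[6, 30, 28]
12: 0xf6 (blk 30, set 2) → VC-HIT  vc=[6, 18, 28]
13: 0x96 (blk 18, set 2) → VC-HIT  vc=[6, 30, 28]
14: 0x91 (blk 18, set 2) → L1-HIT  vc=[6, 30, 28]
15: 0x50 (blk 10, set 2) → MISS  vc=[30, 28, 18]

MISSES = 6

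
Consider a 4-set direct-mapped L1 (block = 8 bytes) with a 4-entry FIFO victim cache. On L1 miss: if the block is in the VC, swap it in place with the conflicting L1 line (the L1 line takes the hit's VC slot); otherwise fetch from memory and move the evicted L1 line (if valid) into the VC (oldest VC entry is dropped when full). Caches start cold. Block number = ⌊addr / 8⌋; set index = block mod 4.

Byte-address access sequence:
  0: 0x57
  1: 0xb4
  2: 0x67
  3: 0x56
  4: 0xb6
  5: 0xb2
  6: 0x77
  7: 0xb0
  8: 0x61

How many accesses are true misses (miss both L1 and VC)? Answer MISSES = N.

MISSES = 4

#0 0x57→b10/s2 MISS; vc=[]
#1 0xb4→b22/s2 MISS; vc=[10]
#2 0x67→b12/s0 MISS; vc=[10]
#3 0x56→b10/s2 VC-HIT; vc=[22]
#4 0xb6→b22/s2 VC-HIT; vc=[10]
#5 0xb2→b22/s2 L1-HIT; vc=[10]
#6 0x77→b14/s2 MISS; vc=[10,22]
#7 0xb0→b22/s2 VC-HIT; vc=[10,14]
#8 0x61→b12/s0 L1-HIT; vc=[10,14]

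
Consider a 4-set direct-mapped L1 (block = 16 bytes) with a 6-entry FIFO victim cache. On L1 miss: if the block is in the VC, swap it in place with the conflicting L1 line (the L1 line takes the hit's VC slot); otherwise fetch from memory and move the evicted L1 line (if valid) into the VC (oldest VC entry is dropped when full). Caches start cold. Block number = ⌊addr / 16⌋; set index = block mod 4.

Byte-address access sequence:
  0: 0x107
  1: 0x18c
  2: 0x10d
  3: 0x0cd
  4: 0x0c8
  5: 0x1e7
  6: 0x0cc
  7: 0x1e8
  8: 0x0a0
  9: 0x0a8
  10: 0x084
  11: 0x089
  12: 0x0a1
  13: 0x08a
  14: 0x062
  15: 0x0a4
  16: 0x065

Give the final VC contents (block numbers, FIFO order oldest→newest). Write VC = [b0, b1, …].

  [0] addr=0x107 blk=16 s=0: MISS | VC []
  [1] addr=0x18c blk=24 s=0: MISS | VC [16]
  [2] addr=0x10d blk=16 s=0: VC-HIT | VC [24]
  [3] addr=0xcd blk=12 s=0: MISS | VC [24, 16]
  [4] addr=0xc8 blk=12 s=0: L1-HIT | VC [24, 16]
  [5] addr=0x1e7 blk=30 s=2: MISS | VC [24, 16]
  [6] addr=0xcc blk=12 s=0: L1-HIT | VC [24, 16]
  [7] addr=0x1e8 blk=30 s=2: L1-HIT | VC [24, 16]
  [8] addr=0xa0 blk=10 s=2: MISS | VC [24, 16, 30]
  [9] addr=0xa8 blk=10 s=2: L1-HIT | VC [24, 16, 30]
  [10] addr=0x84 blk=8 s=0: MISS | VC [24, 16, 30, 12]
  [11] addr=0x89 blk=8 s=0: L1-HIT | VC [24, 16, 30, 12]
  [12] addr=0xa1 blk=10 s=2: L1-HIT | VC [24, 16, 30, 12]
  [13] addr=0x8a blk=8 s=0: L1-HIT | VC [24, 16, 30, 12]
  [14] addr=0x62 blk=6 s=2: MISS | VC [24, 16, 30, 12, 10]
  [15] addr=0xa4 blk=10 s=2: VC-HIT | VC [24, 16, 30, 12, 6]
  [16] addr=0x65 blk=6 s=2: VC-HIT | VC [24, 16, 30, 12, 10]

VC = [24, 16, 30, 12, 10]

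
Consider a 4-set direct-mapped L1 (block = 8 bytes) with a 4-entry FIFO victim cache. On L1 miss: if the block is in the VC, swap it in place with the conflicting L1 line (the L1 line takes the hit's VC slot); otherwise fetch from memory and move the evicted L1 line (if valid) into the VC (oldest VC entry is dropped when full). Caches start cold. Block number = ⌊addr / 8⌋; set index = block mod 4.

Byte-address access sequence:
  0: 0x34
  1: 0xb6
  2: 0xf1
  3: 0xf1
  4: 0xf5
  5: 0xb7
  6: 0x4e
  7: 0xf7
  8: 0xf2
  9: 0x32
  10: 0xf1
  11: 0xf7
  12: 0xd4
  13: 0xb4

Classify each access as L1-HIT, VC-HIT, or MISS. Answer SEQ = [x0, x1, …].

SEQ = [MISS, MISS, MISS, L1-HIT, L1-HIT, VC-HIT, MISS, VC-HIT, L1-HIT, VC-HIT, VC-HIT, L1-HIT, MISS, VC-HIT]

0: 0x34 (blk 6, set 2) → MISS  vc=[]
1: 0xb6 (blk 22, set 2) → MISS  vc=[6]
2: 0xf1 (blk 30, set 2) → MISS  vc=[6, 22]
3: 0xf1 (blk 30, set 2) → L1-HIT  vc=[6, 22]
4: 0xf5 (blk 30, set 2) → L1-HIT  vc=[6, 22]
5: 0xb7 (blk 22, set 2) → VC-HIT  vc=[6, 30]
6: 0x4e (blk 9, set 1) → MISS  vc=[6, 30]
7: 0xf7 (blk 30, set 2) → VC-HIT  vc=[6, 22]
8: 0xf2 (blk 30, set 2) → L1-HIT  vc=[6, 22]
9: 0x32 (blk 6, set 2) → VC-HIT  vc=[30, 22]
10: 0xf1 (blk 30, set 2) → VC-HIT  vc=[6, 22]
11: 0xf7 (blk 30, set 2) → L1-HIT  vc=[6, 22]
12: 0xd4 (blk 26, set 2) → MISS  vc=[6, 22, 30]
13: 0xb4 (blk 22, set 2) → VC-HIT  vc=[6, 26, 30]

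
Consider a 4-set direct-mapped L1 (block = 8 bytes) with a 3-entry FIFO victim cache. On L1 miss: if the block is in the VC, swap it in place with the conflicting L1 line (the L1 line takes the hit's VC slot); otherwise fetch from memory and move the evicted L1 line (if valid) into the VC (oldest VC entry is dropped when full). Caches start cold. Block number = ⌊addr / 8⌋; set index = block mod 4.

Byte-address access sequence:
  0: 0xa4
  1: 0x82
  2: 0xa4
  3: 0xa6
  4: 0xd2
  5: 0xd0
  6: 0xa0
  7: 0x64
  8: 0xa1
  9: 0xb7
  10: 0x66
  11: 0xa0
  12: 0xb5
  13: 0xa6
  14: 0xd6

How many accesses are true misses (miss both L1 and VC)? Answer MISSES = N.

#0 0xa4→b20/s0 MISS; vc=[]
#1 0x82→b16/s0 MISS; vc=[20]
#2 0xa4→b20/s0 VC-HIT; vc=[16]
#3 0xa6→b20/s0 L1-HIT; vc=[16]
#4 0xd2→b26/s2 MISS; vc=[16]
#5 0xd0→b26/s2 L1-HIT; vc=[16]
#6 0xa0→b20/s0 L1-HIT; vc=[16]
#7 0x64→b12/s0 MISS; vc=[16,20]
#8 0xa1→b20/s0 VC-HIT; vc=[16,12]
#9 0xb7→b22/s2 MISS; vc=[16,12,26]
#10 0x66→b12/s0 VC-HIT; vc=[16,20,26]
#11 0xa0→b20/s0 VC-HIT; vc=[16,12,26]
#12 0xb5→b22/s2 L1-HIT; vc=[16,12,26]
#13 0xa6→b20/s0 L1-HIT; vc=[16,12,26]
#14 0xd6→b26/s2 VC-HIT; vc=[16,12,22]

MISSES = 5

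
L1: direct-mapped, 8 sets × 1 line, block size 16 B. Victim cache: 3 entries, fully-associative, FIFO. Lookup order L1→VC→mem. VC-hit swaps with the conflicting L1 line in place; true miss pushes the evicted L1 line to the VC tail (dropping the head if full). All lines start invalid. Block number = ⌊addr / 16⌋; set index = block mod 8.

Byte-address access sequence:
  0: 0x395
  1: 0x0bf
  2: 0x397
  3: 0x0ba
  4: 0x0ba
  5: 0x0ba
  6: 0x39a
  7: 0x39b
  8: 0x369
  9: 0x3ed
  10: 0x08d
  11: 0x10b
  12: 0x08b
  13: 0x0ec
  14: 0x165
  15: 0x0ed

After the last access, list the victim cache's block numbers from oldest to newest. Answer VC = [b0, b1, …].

0: 0x395 (blk 57, set 1) → MISS  vc=[]
1: 0xbf (blk 11, set 3) → MISS  vc=[]
2: 0x397 (blk 57, set 1) → L1-HIT  vc=[]
3: 0xba (blk 11, set 3) → L1-HIT  vc=[]
4: 0xba (blk 11, set 3) → L1-HIT  vc=[]
5: 0xba (blk 11, set 3) → L1-HIT  vc=[]
6: 0x39a (blk 57, set 1) → L1-HIT  vc=[]
7: 0x39b (blk 57, set 1) → L1-HIT  vc=[]
8: 0x369 (blk 54, set 6) → MISS  vc=[]
9: 0x3ed (blk 62, set 6) → MISS  vc=[54]
10: 0x8d (blk 8, set 0) → MISS  vc=[54]
11: 0x10b (blk 16, set 0) → MISS  vc=[54, 8]
12: 0x8b (blk 8, set 0) → VC-HIT  vc=[54, 16]
13: 0xec (blk 14, set 6) → MISS  vc=[54, 16, 62]
14: 0x165 (blk 22, set 6) → MISS  vc=[16, 62, 14]
15: 0xed (blk 14, set 6) → VC-HIT  vc=[16, 62, 22]

VC = [16, 62, 22]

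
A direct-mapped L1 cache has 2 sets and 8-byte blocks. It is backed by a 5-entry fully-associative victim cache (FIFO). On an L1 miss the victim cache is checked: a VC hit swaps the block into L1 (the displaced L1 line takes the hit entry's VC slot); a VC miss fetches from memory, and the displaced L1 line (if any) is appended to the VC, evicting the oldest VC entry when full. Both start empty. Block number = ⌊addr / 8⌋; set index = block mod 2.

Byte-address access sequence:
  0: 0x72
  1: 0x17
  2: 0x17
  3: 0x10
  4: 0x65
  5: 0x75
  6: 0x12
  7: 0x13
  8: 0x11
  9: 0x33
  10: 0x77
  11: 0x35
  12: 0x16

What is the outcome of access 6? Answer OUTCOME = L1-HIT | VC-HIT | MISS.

OUTCOME = VC-HIT

  [0] addr=0x72 blk=14 s=0: MISS | VC []
  [1] addr=0x17 blk=2 s=0: MISS | VC [14]
  [2] addr=0x17 blk=2 s=0: L1-HIT | VC [14]
  [3] addr=0x10 blk=2 s=0: L1-HIT | VC [14]
  [4] addr=0x65 blk=12 s=0: MISS | VC [14, 2]
  [5] addr=0x75 blk=14 s=0: VC-HIT | VC [12, 2]
  [6] addr=0x12 blk=2 s=0: VC-HIT | VC [12, 14]
  [7] addr=0x13 blk=2 s=0: L1-HIT | VC [12, 14]
  [8] addr=0x11 blk=2 s=0: L1-HIT | VC [12, 14]
  [9] addr=0x33 blk=6 s=0: MISS | VC [12, 14, 2]
  [10] addr=0x77 blk=14 s=0: VC-HIT | VC [12, 6, 2]
  [11] addr=0x35 blk=6 s=0: VC-HIT | VC [12, 14, 2]
  [12] addr=0x16 blk=2 s=0: VC-HIT | VC [12, 14, 6]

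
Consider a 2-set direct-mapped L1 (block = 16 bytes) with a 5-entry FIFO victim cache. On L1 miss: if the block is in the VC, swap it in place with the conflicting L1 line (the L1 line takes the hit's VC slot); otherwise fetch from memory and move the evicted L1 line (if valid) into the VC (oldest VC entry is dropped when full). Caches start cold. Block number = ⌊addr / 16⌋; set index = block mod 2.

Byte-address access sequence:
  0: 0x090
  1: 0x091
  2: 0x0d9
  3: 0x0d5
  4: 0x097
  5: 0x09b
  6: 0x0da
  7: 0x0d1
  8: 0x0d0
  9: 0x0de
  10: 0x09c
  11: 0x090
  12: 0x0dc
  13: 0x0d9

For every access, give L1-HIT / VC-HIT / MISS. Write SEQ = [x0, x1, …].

SEQ = [MISS, L1-HIT, MISS, L1-HIT, VC-HIT, L1-HIT, VC-HIT, L1-HIT, L1-HIT, L1-HIT, VC-HIT, L1-HIT, VC-HIT, L1-HIT]

  [0] addr=0x90 blk=9 s=1: MISS | VC []
  [1] addr=0x91 blk=9 s=1: L1-HIT | VC []
  [2] addr=0xd9 blk=13 s=1: MISS | VC [9]
  [3] addr=0xd5 blk=13 s=1: L1-HIT | VC [9]
  [4] addr=0x97 blk=9 s=1: VC-HIT | VC [13]
  [5] addr=0x9b blk=9 s=1: L1-HIT | VC [13]
  [6] addr=0xda blk=13 s=1: VC-HIT | VC [9]
  [7] addr=0xd1 blk=13 s=1: L1-HIT | VC [9]
  [8] addr=0xd0 blk=13 s=1: L1-HIT | VC [9]
  [9] addr=0xde blk=13 s=1: L1-HIT | VC [9]
  [10] addr=0x9c blk=9 s=1: VC-HIT | VC [13]
  [11] addr=0x90 blk=9 s=1: L1-HIT | VC [13]
  [12] addr=0xdc blk=13 s=1: VC-HIT | VC [9]
  [13] addr=0xd9 blk=13 s=1: L1-HIT | VC [9]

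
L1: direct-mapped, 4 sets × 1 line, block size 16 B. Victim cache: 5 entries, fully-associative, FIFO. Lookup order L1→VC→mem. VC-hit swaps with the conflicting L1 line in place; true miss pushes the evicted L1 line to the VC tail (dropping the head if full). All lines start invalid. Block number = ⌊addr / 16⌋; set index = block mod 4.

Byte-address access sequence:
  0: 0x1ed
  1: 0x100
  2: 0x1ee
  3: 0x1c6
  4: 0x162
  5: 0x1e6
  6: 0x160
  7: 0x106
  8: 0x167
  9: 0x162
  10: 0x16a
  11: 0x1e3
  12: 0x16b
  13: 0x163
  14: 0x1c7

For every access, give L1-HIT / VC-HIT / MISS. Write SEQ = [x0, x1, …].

SEQ = [MISS, MISS, L1-HIT, MISS, MISS, VC-HIT, VC-HIT, VC-HIT, L1-HIT, L1-HIT, L1-HIT, VC-HIT, VC-HIT, L1-HIT, VC-HIT]

  [0] addr=0x1ed blk=30 s=2: MISS | VC []
  [1] addr=0x100 blk=16 s=0: MISS | VC []
  [2] addr=0x1ee blk=30 s=2: L1-HIT | VC []
  [3] addr=0x1c6 blk=28 s=0: MISS | VC [16]
  [4] addr=0x162 blk=22 s=2: MISS | VC [16, 30]
  [5] addr=0x1e6 blk=30 s=2: VC-HIT | VC [16, 22]
  [6] addr=0x160 blk=22 s=2: VC-HIT | VC [16, 30]
  [7] addr=0x106 blk=16 s=0: VC-HIT | VC [28, 30]
  [8] addr=0x167 blk=22 s=2: L1-HIT | VC [28, 30]
  [9] addr=0x162 blk=22 s=2: L1-HIT | VC [28, 30]
  [10] addr=0x16a blk=22 s=2: L1-HIT | VC [28, 30]
  [11] addr=0x1e3 blk=30 s=2: VC-HIT | VC [28, 22]
  [12] addr=0x16b blk=22 s=2: VC-HIT | VC [28, 30]
  [13] addr=0x163 blk=22 s=2: L1-HIT | VC [28, 30]
  [14] addr=0x1c7 blk=28 s=0: VC-HIT | VC [16, 30]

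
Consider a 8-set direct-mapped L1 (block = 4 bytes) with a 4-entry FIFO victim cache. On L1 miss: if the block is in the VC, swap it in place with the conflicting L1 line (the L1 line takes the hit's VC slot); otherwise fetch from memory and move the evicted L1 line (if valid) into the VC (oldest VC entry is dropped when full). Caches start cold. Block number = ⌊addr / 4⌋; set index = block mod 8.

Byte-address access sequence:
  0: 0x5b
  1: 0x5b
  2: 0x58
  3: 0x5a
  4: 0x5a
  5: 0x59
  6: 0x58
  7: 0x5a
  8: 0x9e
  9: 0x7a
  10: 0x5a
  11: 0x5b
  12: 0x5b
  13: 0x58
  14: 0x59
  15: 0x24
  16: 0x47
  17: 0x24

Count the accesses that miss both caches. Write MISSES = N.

MISSES = 5

#0 0x5b→b22/s6 MISS; vc=[]
#1 0x5b→b22/s6 L1-HIT; vc=[]
#2 0x58→b22/s6 L1-HIT; vc=[]
#3 0x5a→b22/s6 L1-HIT; vc=[]
#4 0x5a→b22/s6 L1-HIT; vc=[]
#5 0x59→b22/s6 L1-HIT; vc=[]
#6 0x58→b22/s6 L1-HIT; vc=[]
#7 0x5a→b22/s6 L1-HIT; vc=[]
#8 0x9e→b39/s7 MISS; vc=[]
#9 0x7a→b30/s6 MISS; vc=[22]
#10 0x5a→b22/s6 VC-HIT; vc=[30]
#11 0x5b→b22/s6 L1-HIT; vc=[30]
#12 0x5b→b22/s6 L1-HIT; vc=[30]
#13 0x58→b22/s6 L1-HIT; vc=[30]
#14 0x59→b22/s6 L1-HIT; vc=[30]
#15 0x24→b9/s1 MISS; vc=[30]
#16 0x47→b17/s1 MISS; vc=[30,9]
#17 0x24→b9/s1 VC-HIT; vc=[30,17]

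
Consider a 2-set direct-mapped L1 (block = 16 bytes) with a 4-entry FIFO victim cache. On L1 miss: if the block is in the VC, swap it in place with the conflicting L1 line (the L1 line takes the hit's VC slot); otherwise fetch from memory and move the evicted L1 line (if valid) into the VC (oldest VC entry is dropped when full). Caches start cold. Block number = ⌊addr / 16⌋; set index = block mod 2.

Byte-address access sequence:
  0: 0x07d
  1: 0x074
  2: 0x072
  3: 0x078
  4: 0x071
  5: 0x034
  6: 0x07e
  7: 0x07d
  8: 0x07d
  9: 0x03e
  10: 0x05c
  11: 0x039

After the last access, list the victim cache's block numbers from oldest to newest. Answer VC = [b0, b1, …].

#0 0x7d→b7/s1 MISS; vc=[]
#1 0x74→b7/s1 L1-HIT; vc=[]
#2 0x72→b7/s1 L1-HIT; vc=[]
#3 0x78→b7/s1 L1-HIT; vc=[]
#4 0x71→b7/s1 L1-HIT; vc=[]
#5 0x34→b3/s1 MISS; vc=[7]
#6 0x7e→b7/s1 VC-HIT; vc=[3]
#7 0x7d→b7/s1 L1-HIT; vc=[3]
#8 0x7d→b7/s1 L1-HIT; vc=[3]
#9 0x3e→b3/s1 VC-HIT; vc=[7]
#10 0x5c→b5/s1 MISS; vc=[7,3]
#11 0x39→b3/s1 VC-HIT; vc=[7,5]

VC = [7, 5]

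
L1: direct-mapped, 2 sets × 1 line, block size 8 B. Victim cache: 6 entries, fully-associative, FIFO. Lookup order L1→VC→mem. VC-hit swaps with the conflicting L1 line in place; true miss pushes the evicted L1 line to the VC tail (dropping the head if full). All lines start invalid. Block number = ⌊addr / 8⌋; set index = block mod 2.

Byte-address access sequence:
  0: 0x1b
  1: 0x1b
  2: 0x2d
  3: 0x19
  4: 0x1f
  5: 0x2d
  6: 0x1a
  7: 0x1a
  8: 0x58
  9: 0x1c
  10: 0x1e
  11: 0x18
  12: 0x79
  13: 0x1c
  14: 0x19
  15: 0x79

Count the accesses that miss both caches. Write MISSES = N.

#0 0x1b→b3/s1 MISS; vc=[]
#1 0x1b→b3/s1 L1-HIT; vc=[]
#2 0x2d→b5/s1 MISS; vc=[3]
#3 0x19→b3/s1 VC-HIT; vc=[5]
#4 0x1f→b3/s1 L1-HIT; vc=[5]
#5 0x2d→b5/s1 VC-HIT; vc=[3]
#6 0x1a→b3/s1 VC-HIT; vc=[5]
#7 0x1a→b3/s1 L1-HIT; vc=[5]
#8 0x58→b11/s1 MISS; vc=[5,3]
#9 0x1c→b3/s1 VC-HIT; vc=[5,11]
#10 0x1e→b3/s1 L1-HIT; vc=[5,11]
#11 0x18→b3/s1 L1-HIT; vc=[5,11]
#12 0x79→b15/s1 MISS; vc=[5,11,3]
#13 0x1c→b3/s1 VC-HIT; vc=[5,11,15]
#14 0x19→b3/s1 L1-HIT; vc=[5,11,15]
#15 0x79→b15/s1 VC-HIT; vc=[5,11,3]

MISSES = 4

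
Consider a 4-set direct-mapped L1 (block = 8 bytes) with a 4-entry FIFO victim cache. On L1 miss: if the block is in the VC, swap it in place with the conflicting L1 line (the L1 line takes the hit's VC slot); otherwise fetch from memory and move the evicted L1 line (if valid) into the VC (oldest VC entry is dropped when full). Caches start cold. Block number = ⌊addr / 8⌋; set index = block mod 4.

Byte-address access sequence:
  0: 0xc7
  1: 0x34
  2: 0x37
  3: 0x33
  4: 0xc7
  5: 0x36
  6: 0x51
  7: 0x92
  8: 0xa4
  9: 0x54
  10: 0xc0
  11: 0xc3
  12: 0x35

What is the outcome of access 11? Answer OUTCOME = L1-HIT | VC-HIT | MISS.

OUTCOME = L1-HIT

#0 0xc7→b24/s0 MISS; vc=[]
#1 0x34→b6/s2 MISS; vc=[]
#2 0x37→b6/s2 L1-HIT; vc=[]
#3 0x33→b6/s2 L1-HIT; vc=[]
#4 0xc7→b24/s0 L1-HIT; vc=[]
#5 0x36→b6/s2 L1-HIT; vc=[]
#6 0x51→b10/s2 MISS; vc=[6]
#7 0x92→b18/s2 MISS; vc=[6,10]
#8 0xa4→b20/s0 MISS; vc=[6,10,24]
#9 0x54→b10/s2 VC-HIT; vc=[6,18,24]
#10 0xc0→b24/s0 VC-HIT; vc=[6,18,20]
#11 0xc3→b24/s0 L1-HIT; vc=[6,18,20]
#12 0x35→b6/s2 VC-HIT; vc=[10,18,20]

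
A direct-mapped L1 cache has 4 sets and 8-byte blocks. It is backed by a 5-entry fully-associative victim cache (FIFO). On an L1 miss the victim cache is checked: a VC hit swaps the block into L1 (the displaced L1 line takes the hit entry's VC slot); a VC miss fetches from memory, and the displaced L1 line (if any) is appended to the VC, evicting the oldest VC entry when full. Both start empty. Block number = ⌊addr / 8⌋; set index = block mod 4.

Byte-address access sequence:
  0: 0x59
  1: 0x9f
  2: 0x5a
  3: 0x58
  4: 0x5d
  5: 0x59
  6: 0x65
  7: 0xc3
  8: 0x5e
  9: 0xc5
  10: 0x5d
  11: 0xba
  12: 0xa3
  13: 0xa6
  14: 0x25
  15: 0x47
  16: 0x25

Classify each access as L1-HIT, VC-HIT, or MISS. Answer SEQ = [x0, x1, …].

SEQ = [MISS, MISS, VC-HIT, L1-HIT, L1-HIT, L1-HIT, MISS, MISS, L1-HIT, L1-HIT, L1-HIT, MISS, MISS, L1-HIT, MISS, MISS, VC-HIT]

  [0] addr=0x59 blk=11 s=3: MISS | VC []
  [1] addr=0x9f blk=19 s=3: MISS | VC [11]
  [2] addr=0x5a blk=11 s=3: VC-HIT | VC [19]
  [3] addr=0x58 blk=11 s=3: L1-HIT | VC [19]
  [4] addr=0x5d blk=11 s=3: L1-HIT | VC [19]
  [5] addr=0x59 blk=11 s=3: L1-HIT | VC [19]
  [6] addr=0x65 blk=12 s=0: MISS | VC [19]
  [7] addr=0xc3 blk=24 s=0: MISS | VC [19, 12]
  [8] addr=0x5e blk=11 s=3: L1-HIT | VC [19, 12]
  [9] addr=0xc5 blk=24 s=0: L1-HIT | VC [19, 12]
  [10] addr=0x5d blk=11 s=3: L1-HIT | VC [19, 12]
  [11] addr=0xba blk=23 s=3: MISS | VC [19, 12, 11]
  [12] addr=0xa3 blk=20 s=0: MISS | VC [19, 12, 11, 24]
  [13] addr=0xa6 blk=20 s=0: L1-HIT | VC [19, 12, 11, 24]
  [14] addr=0x25 blk=4 s=0: MISS | VC [19, 12, 11, 24, 20]
  [15] addr=0x47 blk=8 s=0: MISS | VC [12, 11, 24, 20, 4]
  [16] addr=0x25 blk=4 s=0: VC-HIT | VC [12, 11, 24, 20, 8]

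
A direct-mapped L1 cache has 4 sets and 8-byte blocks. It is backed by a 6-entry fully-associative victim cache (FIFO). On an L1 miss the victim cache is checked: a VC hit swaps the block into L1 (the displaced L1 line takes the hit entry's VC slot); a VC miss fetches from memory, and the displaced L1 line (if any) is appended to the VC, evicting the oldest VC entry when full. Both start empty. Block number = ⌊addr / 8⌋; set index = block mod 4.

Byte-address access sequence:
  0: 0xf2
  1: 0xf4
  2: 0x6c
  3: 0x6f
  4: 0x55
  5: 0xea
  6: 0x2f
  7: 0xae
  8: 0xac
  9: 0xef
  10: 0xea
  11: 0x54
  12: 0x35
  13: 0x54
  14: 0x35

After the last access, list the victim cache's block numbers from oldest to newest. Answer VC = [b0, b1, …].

0: 0xf2 (blk 30, set 2) → MISS  vc=[]
1: 0xf4 (blk 30, set 2) → L1-HIT  vc=[]
2: 0x6c (blk 13, set 1) → MISS  vc=[]
3: 0x6f (blk 13, set 1) → L1-HIT  vc=[]
4: 0x55 (blk 10, set 2) → MISS  vc=[30]
5: 0xea (blk 29, set 1) → MISS  vc=[30, 13]
6: 0x2f (blk 5, set 1) → MISS  vc=[30, 13, 29]
7: 0xae (blk 21, set 1) → MISS  vc=[30, 13, 29, 5]
8: 0xac (blk 21, set 1) → L1-HIT  vc=[30, 13, 29, 5]
9: 0xef (blk 29, set 1) → VC-HIT  vc=[30, 13, 21, 5]
10: 0xea (blk 29, set 1) → L1-HIT  vc=[30, 13, 21, 5]
11: 0x54 (blk 10, set 2) → L1-HIT  vc=[30, 13, 21, 5]
12: 0x35 (blk 6, set 2) → MISS  vc=[30, 13, 21, 5, 10]
13: 0x54 (blk 10, set 2) → VC-HIT  vc=[30, 13, 21, 5, 6]
14: 0x35 (blk 6, set 2) → VC-HIT  vc=[30, 13, 21, 5, 10]

VC = [30, 13, 21, 5, 10]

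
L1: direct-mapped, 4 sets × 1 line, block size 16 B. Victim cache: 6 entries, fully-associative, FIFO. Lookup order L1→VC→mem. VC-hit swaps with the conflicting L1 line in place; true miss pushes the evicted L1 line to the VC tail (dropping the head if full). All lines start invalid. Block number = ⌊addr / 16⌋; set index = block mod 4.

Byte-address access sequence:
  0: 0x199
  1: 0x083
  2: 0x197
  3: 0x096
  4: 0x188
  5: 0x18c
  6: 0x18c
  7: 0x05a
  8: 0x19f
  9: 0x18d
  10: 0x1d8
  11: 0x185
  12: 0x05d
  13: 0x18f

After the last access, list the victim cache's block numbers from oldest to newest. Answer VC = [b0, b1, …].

  [0] addr=0x199 blk=25 s=1: MISS | VC []
  [1] addr=0x83 blk=8 s=0: MISS | VC []
  [2] addr=0x197 blk=25 s=1: L1-HIT | VC []
  [3] addr=0x96 blk=9 s=1: MISS | VC [25]
  [4] addr=0x188 blk=24 s=0: MISS | VC [25, 8]
  [5] addr=0x18c blk=24 s=0: L1-HIT | VC [25, 8]
  [6] addr=0x18c blk=24 s=0: L1-HIT | VC [25, 8]
  [7] addr=0x5a blk=5 s=1: MISS | VC [25, 8, 9]
  [8] addr=0x19f blk=25 s=1: VC-HIT | VC [5, 8, 9]
  [9] addr=0x18d blk=24 s=0: L1-HIT | VC [5, 8, 9]
  [10] addr=0x1d8 blk=29 s=1: MISS | VC [5, 8, 9, 25]
  [11] addr=0x185 blk=24 s=0: L1-HIT | VC [5, 8, 9, 25]
  [12] addr=0x5d blk=5 s=1: VC-HIT | VC [29, 8, 9, 25]
  [13] addr=0x18f blk=24 s=0: L1-HIT | VC [29, 8, 9, 25]

VC = [29, 8, 9, 25]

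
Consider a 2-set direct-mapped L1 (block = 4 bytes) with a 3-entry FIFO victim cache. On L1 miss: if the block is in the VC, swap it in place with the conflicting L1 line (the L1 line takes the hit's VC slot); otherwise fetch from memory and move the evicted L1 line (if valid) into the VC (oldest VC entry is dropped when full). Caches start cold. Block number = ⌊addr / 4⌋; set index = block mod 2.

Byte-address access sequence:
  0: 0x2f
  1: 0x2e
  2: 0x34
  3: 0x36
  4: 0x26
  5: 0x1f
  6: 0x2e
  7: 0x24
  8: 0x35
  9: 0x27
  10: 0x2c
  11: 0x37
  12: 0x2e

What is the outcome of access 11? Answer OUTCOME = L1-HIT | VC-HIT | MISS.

#0 0x2f→b11/s1 MISS; vc=[]
#1 0x2e→b11/s1 L1-HIT; vc=[]
#2 0x34→b13/s1 MISS; vc=[11]
#3 0x36→b13/s1 L1-HIT; vc=[11]
#4 0x26→b9/s1 MISS; vc=[11,13]
#5 0x1f→b7/s1 MISS; vc=[11,13,9]
#6 0x2e→b11/s1 VC-HIT; vc=[7,13,9]
#7 0x24→b9/s1 VC-HIT; vc=[7,13,11]
#8 0x35→b13/s1 VC-HIT; vc=[7,9,11]
#9 0x27→b9/s1 VC-HIT; vc=[7,13,11]
#10 0x2c→b11/s1 VC-HIT; vc=[7,13,9]
#11 0x37→b13/s1 VC-HIT; vc=[7,11,9]
#12 0x2e→b11/s1 VC-HIT; vc=[7,13,9]

OUTCOME = VC-HIT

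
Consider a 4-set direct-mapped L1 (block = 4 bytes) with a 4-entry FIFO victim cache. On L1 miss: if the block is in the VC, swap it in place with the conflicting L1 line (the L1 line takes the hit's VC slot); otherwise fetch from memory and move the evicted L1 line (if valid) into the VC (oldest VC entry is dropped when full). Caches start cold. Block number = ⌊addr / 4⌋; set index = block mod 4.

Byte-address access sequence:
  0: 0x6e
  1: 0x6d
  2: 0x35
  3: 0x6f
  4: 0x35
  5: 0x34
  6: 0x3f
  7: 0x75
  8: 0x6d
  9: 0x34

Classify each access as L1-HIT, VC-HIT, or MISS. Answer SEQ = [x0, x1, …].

SEQ = [MISS, L1-HIT, MISS, L1-HIT, L1-HIT, L1-HIT, MISS, MISS, VC-HIT, VC-HIT]

0: 0x6e (blk 27, set 3) → MISS  vc=[]
1: 0x6d (blk 27, set 3) → L1-HIT  vc=[]
2: 0x35 (blk 13, set 1) → MISS  vc=[]
3: 0x6f (blk 27, set 3) → L1-HIT  vc=[]
4: 0x35 (blk 13, set 1) → L1-HIT  vc=[]
5: 0x34 (blk 13, set 1) → L1-HIT  vc=[]
6: 0x3f (blk 15, set 3) → MISS  vc=[27]
7: 0x75 (blk 29, set 1) → MISS  vc=[27, 13]
8: 0x6d (blk 27, set 3) → VC-HIT  vc=[15, 13]
9: 0x34 (blk 13, set 1) → VC-HIT  vc=[15, 29]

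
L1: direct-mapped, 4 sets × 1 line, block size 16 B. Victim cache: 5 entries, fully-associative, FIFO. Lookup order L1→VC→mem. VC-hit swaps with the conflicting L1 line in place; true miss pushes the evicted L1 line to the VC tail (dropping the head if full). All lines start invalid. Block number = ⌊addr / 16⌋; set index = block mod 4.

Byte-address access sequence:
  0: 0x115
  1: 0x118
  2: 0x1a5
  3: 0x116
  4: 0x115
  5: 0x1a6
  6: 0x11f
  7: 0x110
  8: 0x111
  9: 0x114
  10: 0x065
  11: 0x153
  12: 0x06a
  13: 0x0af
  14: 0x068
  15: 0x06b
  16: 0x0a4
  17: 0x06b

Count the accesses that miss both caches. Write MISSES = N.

#0 0x115→b17/s1 MISS; vc=[]
#1 0x118→b17/s1 L1-HIT; vc=[]
#2 0x1a5→b26/s2 MISS; vc=[]
#3 0x116→b17/s1 L1-HIT; vc=[]
#4 0x115→b17/s1 L1-HIT; vc=[]
#5 0x1a6→b26/s2 L1-HIT; vc=[]
#6 0x11f→b17/s1 L1-HIT; vc=[]
#7 0x110→b17/s1 L1-HIT; vc=[]
#8 0x111→b17/s1 L1-HIT; vc=[]
#9 0x114→b17/s1 L1-HIT; vc=[]
#10 0x65→b6/s2 MISS; vc=[26]
#11 0x153→b21/s1 MISS; vc=[26,17]
#12 0x6a→b6/s2 L1-HIT; vc=[26,17]
#13 0xaf→b10/s2 MISS; vc=[26,17,6]
#14 0x68→b6/s2 VC-HIT; vc=[26,17,10]
#15 0x6b→b6/s2 L1-HIT; vc=[26,17,10]
#16 0xa4→b10/s2 VC-HIT; vc=[26,17,6]
#17 0x6b→b6/s2 VC-HIT; vc=[26,17,10]

MISSES = 5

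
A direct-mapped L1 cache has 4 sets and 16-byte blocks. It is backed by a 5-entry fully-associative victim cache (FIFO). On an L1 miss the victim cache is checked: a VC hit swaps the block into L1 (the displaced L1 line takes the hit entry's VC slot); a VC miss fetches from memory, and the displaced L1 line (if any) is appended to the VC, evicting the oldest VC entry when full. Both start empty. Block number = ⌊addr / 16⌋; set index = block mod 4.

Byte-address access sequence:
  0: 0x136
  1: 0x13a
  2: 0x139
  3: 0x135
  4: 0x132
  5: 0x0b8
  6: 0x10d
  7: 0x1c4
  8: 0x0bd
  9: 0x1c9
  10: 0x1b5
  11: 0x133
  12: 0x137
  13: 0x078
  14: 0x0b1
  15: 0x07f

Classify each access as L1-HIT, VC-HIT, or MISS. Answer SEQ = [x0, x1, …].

SEQ = [MISS, L1-HIT, L1-HIT, L1-HIT, L1-HIT, MISS, MISS, MISS, L1-HIT, L1-HIT, MISS, VC-HIT, L1-HIT, MISS, VC-HIT, VC-HIT]

  [0] addr=0x136 blk=19 s=3: MISS | VC []
  [1] addr=0x13a blk=19 s=3: L1-HIT | VC []
  [2] addr=0x139 blk=19 s=3: L1-HIT | VC []
  [3] addr=0x135 blk=19 s=3: L1-HIT | VC []
  [4] addr=0x132 blk=19 s=3: L1-HIT | VC []
  [5] addr=0xb8 blk=11 s=3: MISS | VC [19]
  [6] addr=0x10d blk=16 s=0: MISS | VC [19]
  [7] addr=0x1c4 blk=28 s=0: MISS | VC [19, 16]
  [8] addr=0xbd blk=11 s=3: L1-HIT | VC [19, 16]
  [9] addr=0x1c9 blk=28 s=0: L1-HIT | VC [19, 16]
  [10] addr=0x1b5 blk=27 s=3: MISS | VC [19, 16, 11]
  [11] addr=0x133 blk=19 s=3: VC-HIT | VC [27, 16, 11]
  [12] addr=0x137 blk=19 s=3: L1-HIT | VC [27, 16, 11]
  [13] addr=0x78 blk=7 s=3: MISS | VC [27, 16, 11, 19]
  [14] addr=0xb1 blk=11 s=3: VC-HIT | VC [27, 16, 7, 19]
  [15] addr=0x7f blk=7 s=3: VC-HIT | VC [27, 16, 11, 19]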